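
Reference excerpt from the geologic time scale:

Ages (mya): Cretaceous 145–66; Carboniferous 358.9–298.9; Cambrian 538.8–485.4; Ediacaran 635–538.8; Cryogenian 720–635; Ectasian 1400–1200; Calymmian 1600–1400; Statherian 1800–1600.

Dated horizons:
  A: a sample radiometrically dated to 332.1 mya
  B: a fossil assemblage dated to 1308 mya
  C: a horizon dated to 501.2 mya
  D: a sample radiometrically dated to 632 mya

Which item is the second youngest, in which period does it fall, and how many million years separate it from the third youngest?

Sorted youngest-first by Ma: A (332.1), C (501.2), D (632), B (1308).
The second youngest is C at 501.2 Ma, which lies in 538.8–485.4 Ma: the Cambrian.
The third youngest is D at 632 Ma; separation = |501.2 − 632| = 130.8 Myr.

C, in the Cambrian; 130.8 million years to D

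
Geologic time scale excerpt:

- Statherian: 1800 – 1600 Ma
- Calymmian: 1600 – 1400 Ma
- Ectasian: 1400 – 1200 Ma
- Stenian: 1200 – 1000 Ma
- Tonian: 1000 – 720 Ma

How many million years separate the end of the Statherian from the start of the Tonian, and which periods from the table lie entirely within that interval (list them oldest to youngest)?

600 million years; Calymmian, Ectasian, Stenian

End of Statherian = 1600 Ma; start of Tonian = 1000 Ma.
Gap = 1600 − 1000 = 600 Myr.
Periods wholly inside 1600–1000 Ma: Calymmian (1600–1400), Ectasian (1400–1200), Stenian (1200–1000).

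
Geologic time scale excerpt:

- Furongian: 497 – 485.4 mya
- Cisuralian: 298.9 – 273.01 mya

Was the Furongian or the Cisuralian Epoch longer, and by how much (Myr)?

Cisuralian, by 14.29 million years

Furongian: 497 − 485.4 = 11.6 Myr.
Cisuralian: 298.9 − 273.01 = 25.89 Myr.
Difference: 25.89 − 11.6 = 14.29 Myr, so the Cisuralian was longer.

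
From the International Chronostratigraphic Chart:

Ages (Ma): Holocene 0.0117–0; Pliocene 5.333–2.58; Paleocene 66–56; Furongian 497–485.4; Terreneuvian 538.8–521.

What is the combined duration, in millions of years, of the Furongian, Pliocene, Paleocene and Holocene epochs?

Duration is start − end for each: (497 − 485.4) + (5.333 − 2.58) + (66 − 56) + (0.0117 − 0).
That is 11.6 + 2.753 + 10 + 0.0117, which totals 24.3647 million years.

24.3647 million years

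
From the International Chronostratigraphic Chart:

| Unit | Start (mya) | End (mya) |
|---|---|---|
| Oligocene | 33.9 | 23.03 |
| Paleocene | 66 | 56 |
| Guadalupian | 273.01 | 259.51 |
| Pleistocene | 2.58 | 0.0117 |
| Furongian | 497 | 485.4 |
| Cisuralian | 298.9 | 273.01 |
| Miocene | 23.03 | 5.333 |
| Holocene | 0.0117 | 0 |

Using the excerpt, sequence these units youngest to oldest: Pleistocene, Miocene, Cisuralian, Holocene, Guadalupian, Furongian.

Read off each span (Ma): Pleistocene 2.58–0.0117; Miocene 23.03–5.333; Cisuralian 298.9–273.01; Holocene 0.0117–0; Guadalupian 273.01–259.51; Furongian 497–485.4.
Larger Ma is older, so oldest→youngest is Furongian, Cisuralian, Guadalupian, Miocene, Pleistocene, Holocene; reverse it for youngest→oldest.

Holocene, Pleistocene, Miocene, Guadalupian, Cisuralian, Furongian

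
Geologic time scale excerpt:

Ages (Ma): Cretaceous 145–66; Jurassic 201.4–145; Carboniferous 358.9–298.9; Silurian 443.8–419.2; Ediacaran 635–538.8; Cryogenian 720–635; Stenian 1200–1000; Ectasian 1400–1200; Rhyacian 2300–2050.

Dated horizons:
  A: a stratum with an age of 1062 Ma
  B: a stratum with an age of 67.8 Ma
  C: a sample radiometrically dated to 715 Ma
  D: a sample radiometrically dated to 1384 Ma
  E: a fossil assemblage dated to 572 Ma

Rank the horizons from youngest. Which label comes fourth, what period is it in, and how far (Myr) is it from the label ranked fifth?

A, in the Stenian; 322 million years to D

Smaller Ma means younger, so youngest first: B 67.8 < E 572 < C 715 < A 1062 < D 1384.
Counting 4 along gives A (1062 Ma); the excerpt puts that inside the Stenian, 1200–1000 Ma.
Next in line is D (1384 Ma), and 1384 − 1062 = 322 Myr.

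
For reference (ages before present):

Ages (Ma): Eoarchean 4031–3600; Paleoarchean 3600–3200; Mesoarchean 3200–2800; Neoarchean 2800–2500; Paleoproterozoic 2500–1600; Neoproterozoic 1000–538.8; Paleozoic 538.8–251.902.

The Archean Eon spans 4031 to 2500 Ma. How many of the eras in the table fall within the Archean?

Eras inside 4031–2500 Ma: Eoarchean, Paleoarchean, Mesoarchean, Neoarchean — 4 in total.

4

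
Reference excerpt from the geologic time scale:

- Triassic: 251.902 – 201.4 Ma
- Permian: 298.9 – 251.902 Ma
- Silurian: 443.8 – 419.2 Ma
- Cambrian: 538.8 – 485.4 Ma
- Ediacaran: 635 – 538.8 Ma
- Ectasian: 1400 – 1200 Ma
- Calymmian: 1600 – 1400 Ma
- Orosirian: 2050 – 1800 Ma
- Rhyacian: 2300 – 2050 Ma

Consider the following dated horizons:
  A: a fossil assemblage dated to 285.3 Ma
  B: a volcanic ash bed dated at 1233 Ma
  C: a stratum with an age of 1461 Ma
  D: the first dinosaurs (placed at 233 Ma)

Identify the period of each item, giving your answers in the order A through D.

A — Permian; B — Ectasian; C — Calymmian; D — Triassic

A: 285.3 Ma lies in 298.9–251.902 Ma, so Permian.
B: 1233 Ma lies in 1400–1200 Ma, so Ectasian.
C: 1461 Ma lies in 1600–1400 Ma, so Calymmian.
D: 233 Ma lies in 251.902–201.4 Ma, so Triassic.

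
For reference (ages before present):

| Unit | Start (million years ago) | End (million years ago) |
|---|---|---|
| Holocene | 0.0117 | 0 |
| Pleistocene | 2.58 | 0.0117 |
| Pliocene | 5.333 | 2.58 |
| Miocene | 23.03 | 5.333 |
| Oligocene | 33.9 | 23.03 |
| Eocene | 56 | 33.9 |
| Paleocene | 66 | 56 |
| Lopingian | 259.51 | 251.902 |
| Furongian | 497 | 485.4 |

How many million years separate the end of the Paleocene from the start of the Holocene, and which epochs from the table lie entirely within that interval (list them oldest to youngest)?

The Paleocene closes at 56 Ma and the Holocene opens at 0.0117 Ma, so the interval is 56 − 0.0117 = 55.9883 Myr.
An epoch fits inside if it starts at or after 56 Ma and ends at or before 0.0117 Ma; oldest first that gives Eocene, Oligocene, Miocene, Pliocene, Pleistocene.

55.9883 million years; Eocene, Oligocene, Miocene, Pliocene, Pleistocene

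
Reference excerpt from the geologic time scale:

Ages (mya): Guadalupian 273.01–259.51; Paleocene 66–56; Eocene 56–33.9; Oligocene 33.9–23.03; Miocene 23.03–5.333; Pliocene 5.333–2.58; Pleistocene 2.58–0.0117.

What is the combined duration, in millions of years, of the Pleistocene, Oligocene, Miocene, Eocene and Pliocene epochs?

55.9883 million years

Each duration: Pleistocene = 2.5683; Oligocene = 10.87; Miocene = 17.697; Eocene = 22.1; Pliocene = 2.753.
Sum: 2.5683 + 10.87 + 17.697 + 22.1 + 2.753 = 55.9883 Myr.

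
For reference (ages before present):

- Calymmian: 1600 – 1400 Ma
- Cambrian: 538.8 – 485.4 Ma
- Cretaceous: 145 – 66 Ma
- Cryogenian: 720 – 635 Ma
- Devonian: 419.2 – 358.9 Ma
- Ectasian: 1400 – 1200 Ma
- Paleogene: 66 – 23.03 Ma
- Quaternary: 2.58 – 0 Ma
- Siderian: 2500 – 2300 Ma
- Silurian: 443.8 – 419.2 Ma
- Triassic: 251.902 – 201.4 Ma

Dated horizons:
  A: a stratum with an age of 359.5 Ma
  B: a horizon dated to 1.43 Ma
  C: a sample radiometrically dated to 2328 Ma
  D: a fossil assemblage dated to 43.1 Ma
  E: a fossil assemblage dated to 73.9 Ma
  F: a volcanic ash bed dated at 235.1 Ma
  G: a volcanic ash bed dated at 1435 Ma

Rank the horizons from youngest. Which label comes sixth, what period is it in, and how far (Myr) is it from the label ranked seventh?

G, in the Calymmian; 893 million years to C

Sorted youngest-first by Ma: B (1.43), D (43.1), E (73.9), F (235.1), A (359.5), G (1435), C (2328).
The sixth youngest is G at 1435 Ma, which lies in 1600–1400 Ma: the Calymmian.
The seventh youngest is C at 2328 Ma; separation = |1435 − 2328| = 893 Myr.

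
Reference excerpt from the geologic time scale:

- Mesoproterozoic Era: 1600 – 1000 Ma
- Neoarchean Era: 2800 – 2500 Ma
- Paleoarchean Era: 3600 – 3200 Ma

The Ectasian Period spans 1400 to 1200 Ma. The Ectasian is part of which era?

The Ectasian (1400–1200 Ma) lies entirely within 1600–1000 Ma, the Mesoproterozoic Era.

Mesoproterozoic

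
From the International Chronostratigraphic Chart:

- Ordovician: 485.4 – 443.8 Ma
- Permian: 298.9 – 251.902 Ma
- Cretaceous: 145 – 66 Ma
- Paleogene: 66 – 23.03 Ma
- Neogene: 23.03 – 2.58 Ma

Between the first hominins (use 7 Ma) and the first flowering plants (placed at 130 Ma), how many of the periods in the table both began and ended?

1

130 Ma sits inside the Cretaceous (145–66) and 7 Ma inside the Neogene (23.03–2.58); neither of those is wholly between the two dates.
The listed periods lying completely between them are Paleogene — 1 in all.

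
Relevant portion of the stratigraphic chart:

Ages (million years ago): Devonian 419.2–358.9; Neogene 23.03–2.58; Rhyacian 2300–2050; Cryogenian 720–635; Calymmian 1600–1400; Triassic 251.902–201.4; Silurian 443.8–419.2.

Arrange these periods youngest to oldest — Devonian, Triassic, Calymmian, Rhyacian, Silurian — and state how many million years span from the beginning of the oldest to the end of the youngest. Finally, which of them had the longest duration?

Start ages (Ma): Rhyacian 2300, Calymmian 1600, Silurian 443.8, Devonian 419.2, Triassic 251.902.
Ordered youngest to oldest: Triassic, Devonian, Silurian, Calymmian, Rhyacian.
Span = 2300 − 201.4 = 2098.6 Myr.
Durations: Triassic 50.502, Calymmian 200, Rhyacian 250, Silurian 24.6, Devonian 60.3 → longest is Rhyacian (250 Myr).

Triassic, Devonian, Silurian, Calymmian, Rhyacian; total span 2098.6 Myr; longest is Rhyacian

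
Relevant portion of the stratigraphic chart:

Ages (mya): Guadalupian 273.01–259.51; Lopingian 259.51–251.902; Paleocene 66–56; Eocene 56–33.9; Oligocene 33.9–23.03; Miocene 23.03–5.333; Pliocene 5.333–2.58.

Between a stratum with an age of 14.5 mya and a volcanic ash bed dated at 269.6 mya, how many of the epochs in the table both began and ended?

The older date is 269.6 Ma and the younger is 14.5 Ma.
Epochs with start < 269.6 and end > 14.5 Ma: Lopingian (259.51–251.902), Paleocene (66–56), Eocene (56–33.9), Oligocene (33.9–23.03).
That is 4 complete epochs.

4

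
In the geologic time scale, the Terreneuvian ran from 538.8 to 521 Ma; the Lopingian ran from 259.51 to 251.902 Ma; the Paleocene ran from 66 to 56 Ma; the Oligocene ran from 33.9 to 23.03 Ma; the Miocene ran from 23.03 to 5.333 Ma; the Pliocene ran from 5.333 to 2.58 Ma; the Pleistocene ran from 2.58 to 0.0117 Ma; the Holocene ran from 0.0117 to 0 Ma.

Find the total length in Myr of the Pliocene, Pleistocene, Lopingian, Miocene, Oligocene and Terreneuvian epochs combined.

59.2963 million years

Duration is start − end for each: (5.333 − 2.58) + (2.58 − 0.0117) + (259.51 − 251.902) + (23.03 − 5.333) + (33.9 − 23.03) + (538.8 − 521).
That is 2.753 + 2.5683 + 7.608 + 17.697 + 10.87 + 17.8, which totals 59.2963 million years.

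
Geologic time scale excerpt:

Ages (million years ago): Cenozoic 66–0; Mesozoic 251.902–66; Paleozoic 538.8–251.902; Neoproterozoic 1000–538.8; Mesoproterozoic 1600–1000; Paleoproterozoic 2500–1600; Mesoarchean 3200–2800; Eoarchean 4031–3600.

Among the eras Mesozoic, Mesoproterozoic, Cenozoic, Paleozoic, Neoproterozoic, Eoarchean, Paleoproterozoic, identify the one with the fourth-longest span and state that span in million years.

Eoarchean, 431 million years

Start − end for each: Mesozoic 251.902 − 66 = 185.902; Mesoproterozoic 1600 − 1000 = 600; Cenozoic 66 − 0 = 66; Paleozoic 538.8 − 251.902 = 286.898; Neoproterozoic 1000 − 538.8 = 461.2; Eoarchean 4031 − 3600 = 431; Paleoproterozoic 2500 − 1600 = 900.
Ranking these from longest: Paleoproterozoic > Mesoproterozoic > Neoproterozoic > Eoarchean > Paleozoic > Mesozoic > Cenozoic.
Position 4 in that ranking is Eoarchean, which lasted 431 Myr.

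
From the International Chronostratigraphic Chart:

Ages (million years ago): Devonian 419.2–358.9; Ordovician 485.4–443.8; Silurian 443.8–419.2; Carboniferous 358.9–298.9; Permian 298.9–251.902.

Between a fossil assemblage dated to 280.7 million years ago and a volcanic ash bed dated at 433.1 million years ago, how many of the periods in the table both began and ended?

2

433.1 Ma sits inside the Silurian (443.8–419.2) and 280.7 Ma inside the Permian (298.9–251.902); neither of those is wholly between the two dates.
The listed periods lying completely between them are Devonian, Carboniferous — 2 in all.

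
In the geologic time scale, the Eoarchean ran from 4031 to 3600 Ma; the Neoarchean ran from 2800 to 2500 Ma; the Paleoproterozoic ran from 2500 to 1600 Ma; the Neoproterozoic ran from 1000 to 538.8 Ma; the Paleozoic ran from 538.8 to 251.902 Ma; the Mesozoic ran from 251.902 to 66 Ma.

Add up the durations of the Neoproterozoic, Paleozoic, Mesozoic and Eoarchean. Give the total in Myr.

1365 million years

Duration is start − end for each: (1000 − 538.8) + (538.8 − 251.902) + (251.902 − 66) + (4031 − 3600).
That is 461.2 + 286.898 + 185.902 + 431, which totals 1365 million years.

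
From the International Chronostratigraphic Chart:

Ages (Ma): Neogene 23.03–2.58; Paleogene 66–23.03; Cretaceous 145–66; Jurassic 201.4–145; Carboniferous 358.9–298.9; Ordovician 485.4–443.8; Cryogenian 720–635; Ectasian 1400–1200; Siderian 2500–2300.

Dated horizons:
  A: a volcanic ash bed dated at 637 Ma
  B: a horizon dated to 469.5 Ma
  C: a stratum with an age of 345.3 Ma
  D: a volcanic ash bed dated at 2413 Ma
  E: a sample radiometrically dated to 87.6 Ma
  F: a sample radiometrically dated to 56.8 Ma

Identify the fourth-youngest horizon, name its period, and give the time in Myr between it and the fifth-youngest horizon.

Smaller Ma means younger, so youngest first: F 56.8 < E 87.6 < C 345.3 < B 469.5 < A 637 < D 2413.
Counting 4 along gives B (469.5 Ma); the excerpt puts that inside the Ordovician, 485.4–443.8 Ma.
Next in line is A (637 Ma), and 637 − 469.5 = 167.5 Myr.

B, in the Ordovician; 167.5 million years to A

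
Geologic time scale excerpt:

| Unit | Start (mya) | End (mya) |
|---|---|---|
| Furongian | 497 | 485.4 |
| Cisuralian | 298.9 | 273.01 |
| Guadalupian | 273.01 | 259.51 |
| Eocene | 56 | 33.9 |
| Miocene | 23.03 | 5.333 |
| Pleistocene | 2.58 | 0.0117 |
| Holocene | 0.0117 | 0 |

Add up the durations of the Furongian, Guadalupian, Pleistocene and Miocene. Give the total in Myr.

Duration is start − end for each: (497 − 485.4) + (273.01 − 259.51) + (2.58 − 0.0117) + (23.03 − 5.333).
That is 11.6 + 13.5 + 2.5683 + 17.697, which totals 45.3653 million years.

45.3653 million years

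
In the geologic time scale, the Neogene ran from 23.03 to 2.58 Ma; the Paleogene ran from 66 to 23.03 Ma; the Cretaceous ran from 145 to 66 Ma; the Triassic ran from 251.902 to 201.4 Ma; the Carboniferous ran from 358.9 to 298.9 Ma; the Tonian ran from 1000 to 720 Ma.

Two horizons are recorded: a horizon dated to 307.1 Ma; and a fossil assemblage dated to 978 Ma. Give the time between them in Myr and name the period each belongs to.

670.9 million years apart; the first in the Carboniferous, the second in the Tonian

Elapsed time: 978 − 307.1 = 670.9 Myr.
307.1 Ma lies within 358.9–298.9 Ma: Carboniferous.
978 Ma lies within 1000–720 Ma: Tonian.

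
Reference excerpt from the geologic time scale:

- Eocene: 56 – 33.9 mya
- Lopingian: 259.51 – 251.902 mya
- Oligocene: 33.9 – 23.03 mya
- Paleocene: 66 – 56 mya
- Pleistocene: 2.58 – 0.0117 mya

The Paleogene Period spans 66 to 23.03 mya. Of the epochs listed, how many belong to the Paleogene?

3

Epochs inside 66–23.03 Ma: Paleocene, Eocene, Oligocene — 3 in total.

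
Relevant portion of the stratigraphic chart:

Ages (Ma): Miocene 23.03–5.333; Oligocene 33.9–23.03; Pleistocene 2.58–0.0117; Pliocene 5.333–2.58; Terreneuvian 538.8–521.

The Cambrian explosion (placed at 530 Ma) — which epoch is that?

530 Ma lies between 538.8 and 521 Ma, so it falls in the Terreneuvian.

Terreneuvian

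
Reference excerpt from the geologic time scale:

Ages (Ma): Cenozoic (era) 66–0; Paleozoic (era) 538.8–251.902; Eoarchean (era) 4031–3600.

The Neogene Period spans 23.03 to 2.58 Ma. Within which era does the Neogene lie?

Cenozoic

The Neogene (23.03–2.58 Ma) lies entirely within 66–0 Ma, the Cenozoic Era.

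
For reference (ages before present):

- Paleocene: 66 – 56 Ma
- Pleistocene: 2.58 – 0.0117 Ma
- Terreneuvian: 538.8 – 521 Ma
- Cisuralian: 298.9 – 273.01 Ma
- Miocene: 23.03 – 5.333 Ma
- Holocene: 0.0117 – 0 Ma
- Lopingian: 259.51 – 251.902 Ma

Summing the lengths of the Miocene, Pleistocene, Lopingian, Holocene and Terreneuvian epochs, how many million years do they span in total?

Duration is start − end for each: (23.03 − 5.333) + (2.58 − 0.0117) + (259.51 − 251.902) + (0.0117 − 0) + (538.8 − 521).
That is 17.697 + 2.5683 + 7.608 + 0.0117 + 17.8, which totals 45.685 million years.

45.685 million years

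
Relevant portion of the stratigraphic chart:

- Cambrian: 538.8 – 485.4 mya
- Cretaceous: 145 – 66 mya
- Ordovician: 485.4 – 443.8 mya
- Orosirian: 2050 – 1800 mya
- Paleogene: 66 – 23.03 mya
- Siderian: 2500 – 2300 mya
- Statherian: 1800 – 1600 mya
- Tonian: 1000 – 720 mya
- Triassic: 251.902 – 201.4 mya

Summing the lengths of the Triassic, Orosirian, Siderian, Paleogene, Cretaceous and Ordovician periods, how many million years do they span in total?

664.072 million years

Duration is start − end for each: (251.902 − 201.4) + (2050 − 1800) + (2500 − 2300) + (66 − 23.03) + (145 − 66) + (485.4 − 443.8).
That is 50.502 + 250 + 200 + 42.97 + 79 + 41.6, which totals 664.072 million years.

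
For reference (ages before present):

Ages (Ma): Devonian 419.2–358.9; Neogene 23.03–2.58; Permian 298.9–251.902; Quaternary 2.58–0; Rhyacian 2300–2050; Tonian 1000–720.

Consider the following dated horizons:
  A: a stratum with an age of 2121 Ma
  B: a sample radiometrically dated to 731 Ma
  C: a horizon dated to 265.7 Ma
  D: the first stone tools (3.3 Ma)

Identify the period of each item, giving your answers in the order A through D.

A: 2121 Ma lies in 2300–2050 Ma, so Rhyacian.
B: 731 Ma lies in 1000–720 Ma, so Tonian.
C: 265.7 Ma lies in 298.9–251.902 Ma, so Permian.
D: 3.3 Ma lies in 23.03–2.58 Ma, so Neogene.

A — Rhyacian; B — Tonian; C — Permian; D — Neogene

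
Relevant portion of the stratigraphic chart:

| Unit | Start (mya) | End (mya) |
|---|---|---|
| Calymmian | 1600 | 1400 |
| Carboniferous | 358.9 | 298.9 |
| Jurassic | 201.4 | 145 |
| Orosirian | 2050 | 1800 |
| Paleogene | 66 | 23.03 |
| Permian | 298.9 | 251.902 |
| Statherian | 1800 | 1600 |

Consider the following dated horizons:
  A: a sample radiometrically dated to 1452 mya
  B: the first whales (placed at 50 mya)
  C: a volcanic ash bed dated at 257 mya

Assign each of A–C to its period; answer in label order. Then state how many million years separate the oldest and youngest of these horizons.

A: 1452 Ma lies in 1600–1400 Ma, so Calymmian.
B: 50 Ma lies in 66–23.03 Ma, so Paleogene.
C: 257 Ma lies in 298.9–251.902 Ma, so Permian.
Oldest = 1452 Ma, youngest = 50 Ma → span 1402 Myr.

A — Calymmian; B — Paleogene; C — Permian; span 1402 million years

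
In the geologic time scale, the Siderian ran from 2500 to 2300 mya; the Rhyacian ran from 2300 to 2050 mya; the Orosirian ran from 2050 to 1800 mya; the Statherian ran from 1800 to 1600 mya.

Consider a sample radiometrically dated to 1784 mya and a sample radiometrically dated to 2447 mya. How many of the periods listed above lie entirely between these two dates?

2447 Ma sits inside the Siderian (2500–2300) and 1784 Ma inside the Statherian (1800–1600); neither of those is wholly between the two dates.
The listed periods lying completely between them are Rhyacian, Orosirian — 2 in all.

2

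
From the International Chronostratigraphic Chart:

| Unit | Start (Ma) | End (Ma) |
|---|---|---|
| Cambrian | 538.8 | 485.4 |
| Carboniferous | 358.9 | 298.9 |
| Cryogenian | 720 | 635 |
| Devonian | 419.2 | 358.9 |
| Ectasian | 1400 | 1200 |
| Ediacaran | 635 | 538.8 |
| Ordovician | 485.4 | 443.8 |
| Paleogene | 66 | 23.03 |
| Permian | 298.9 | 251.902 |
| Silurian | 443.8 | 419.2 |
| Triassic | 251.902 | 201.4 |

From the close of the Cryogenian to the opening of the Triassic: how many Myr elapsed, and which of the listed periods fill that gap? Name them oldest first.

End of Cryogenian = 635 Ma; start of Triassic = 251.902 Ma.
Gap = 635 − 251.902 = 383.098 Myr.
Periods wholly inside 635–251.902 Ma: Ediacaran (635–538.8), Cambrian (538.8–485.4), Ordovician (485.4–443.8), Silurian (443.8–419.2), Devonian (419.2–358.9), Carboniferous (358.9–298.9), Permian (298.9–251.902).

383.098 million years; Ediacaran, Cambrian, Ordovician, Silurian, Devonian, Carboniferous, Permian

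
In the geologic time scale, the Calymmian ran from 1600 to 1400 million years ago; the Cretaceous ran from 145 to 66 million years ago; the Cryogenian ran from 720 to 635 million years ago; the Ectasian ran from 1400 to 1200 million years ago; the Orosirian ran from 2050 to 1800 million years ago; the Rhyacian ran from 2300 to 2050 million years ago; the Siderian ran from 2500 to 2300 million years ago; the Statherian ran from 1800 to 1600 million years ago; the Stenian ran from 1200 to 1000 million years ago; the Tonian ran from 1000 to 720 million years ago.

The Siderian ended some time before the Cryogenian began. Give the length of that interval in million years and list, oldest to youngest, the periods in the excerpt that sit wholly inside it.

End of Siderian = 2300 Ma; start of Cryogenian = 720 Ma.
Gap = 2300 − 720 = 1580 Myr.
Periods wholly inside 2300–720 Ma: Rhyacian (2300–2050), Orosirian (2050–1800), Statherian (1800–1600), Calymmian (1600–1400), Ectasian (1400–1200), Stenian (1200–1000), Tonian (1000–720).

1580 million years; Rhyacian, Orosirian, Statherian, Calymmian, Ectasian, Stenian, Tonian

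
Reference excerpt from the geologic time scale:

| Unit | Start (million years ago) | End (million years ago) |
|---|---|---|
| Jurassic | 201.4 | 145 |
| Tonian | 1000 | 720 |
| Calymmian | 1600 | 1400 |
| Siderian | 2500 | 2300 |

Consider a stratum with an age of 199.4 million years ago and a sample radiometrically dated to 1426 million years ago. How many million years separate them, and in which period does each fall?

Elapsed time: 1426 − 199.4 = 1226.6 Myr.
199.4 Ma lies within 201.4–145 Ma: Jurassic.
1426 Ma lies within 1600–1400 Ma: Calymmian.

1226.6 million years apart; the first in the Jurassic, the second in the Calymmian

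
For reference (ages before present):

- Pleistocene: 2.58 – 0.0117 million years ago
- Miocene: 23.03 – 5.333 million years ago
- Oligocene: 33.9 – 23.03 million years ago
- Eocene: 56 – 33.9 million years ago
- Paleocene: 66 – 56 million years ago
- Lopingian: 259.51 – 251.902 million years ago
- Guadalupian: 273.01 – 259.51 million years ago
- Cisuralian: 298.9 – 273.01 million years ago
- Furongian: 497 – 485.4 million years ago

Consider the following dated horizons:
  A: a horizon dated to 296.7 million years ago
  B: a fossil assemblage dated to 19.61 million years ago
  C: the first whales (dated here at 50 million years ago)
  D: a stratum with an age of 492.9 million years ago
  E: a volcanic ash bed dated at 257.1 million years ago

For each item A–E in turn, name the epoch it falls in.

A — Cisuralian; B — Miocene; C — Eocene; D — Furongian; E — Lopingian

A: 296.7 Ma lies in 298.9–273.01 Ma, so Cisuralian.
B: 19.61 Ma lies in 23.03–5.333 Ma, so Miocene.
C: 50 Ma lies in 56–33.9 Ma, so Eocene.
D: 492.9 Ma lies in 497–485.4 Ma, so Furongian.
E: 257.1 Ma lies in 259.51–251.902 Ma, so Lopingian.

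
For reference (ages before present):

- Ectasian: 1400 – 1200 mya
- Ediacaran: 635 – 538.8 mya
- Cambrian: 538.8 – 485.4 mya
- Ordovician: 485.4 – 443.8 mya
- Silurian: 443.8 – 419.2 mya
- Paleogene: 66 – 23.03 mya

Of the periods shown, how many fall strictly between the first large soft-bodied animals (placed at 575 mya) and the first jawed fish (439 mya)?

2

575 Ma sits inside the Ediacaran (635–538.8) and 439 Ma inside the Silurian (443.8–419.2); neither of those is wholly between the two dates.
The listed periods lying completely between them are Cambrian, Ordovician — 2 in all.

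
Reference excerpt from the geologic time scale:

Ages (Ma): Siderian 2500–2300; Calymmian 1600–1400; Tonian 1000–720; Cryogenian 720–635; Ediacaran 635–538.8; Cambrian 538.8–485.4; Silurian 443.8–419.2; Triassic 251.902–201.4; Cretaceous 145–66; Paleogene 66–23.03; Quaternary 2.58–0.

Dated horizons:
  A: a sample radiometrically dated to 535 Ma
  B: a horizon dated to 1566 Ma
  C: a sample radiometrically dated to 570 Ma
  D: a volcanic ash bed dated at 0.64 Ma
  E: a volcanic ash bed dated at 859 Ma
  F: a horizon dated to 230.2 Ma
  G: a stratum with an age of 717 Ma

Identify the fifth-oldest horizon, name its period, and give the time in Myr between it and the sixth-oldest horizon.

A, in the Cambrian; 304.8 million years to F

Larger Ma means older, so oldest first: B 1566 > E 859 > G 717 > C 570 > A 535 > F 230.2 > D 0.64.
Counting 5 along gives A (535 Ma); the excerpt puts that inside the Cambrian, 538.8–485.4 Ma.
Next in line is F (230.2 Ma), and 535 − 230.2 = 304.8 Myr.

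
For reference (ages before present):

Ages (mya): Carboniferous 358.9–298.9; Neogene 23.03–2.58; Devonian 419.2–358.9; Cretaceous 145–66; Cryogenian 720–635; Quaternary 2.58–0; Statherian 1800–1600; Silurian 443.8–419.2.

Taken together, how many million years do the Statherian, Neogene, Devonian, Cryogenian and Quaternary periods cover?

Each duration: Statherian = 200; Neogene = 20.45; Devonian = 60.3; Cryogenian = 85; Quaternary = 2.58.
Sum: 200 + 20.45 + 60.3 + 85 + 2.58 = 368.33 Myr.

368.33 million years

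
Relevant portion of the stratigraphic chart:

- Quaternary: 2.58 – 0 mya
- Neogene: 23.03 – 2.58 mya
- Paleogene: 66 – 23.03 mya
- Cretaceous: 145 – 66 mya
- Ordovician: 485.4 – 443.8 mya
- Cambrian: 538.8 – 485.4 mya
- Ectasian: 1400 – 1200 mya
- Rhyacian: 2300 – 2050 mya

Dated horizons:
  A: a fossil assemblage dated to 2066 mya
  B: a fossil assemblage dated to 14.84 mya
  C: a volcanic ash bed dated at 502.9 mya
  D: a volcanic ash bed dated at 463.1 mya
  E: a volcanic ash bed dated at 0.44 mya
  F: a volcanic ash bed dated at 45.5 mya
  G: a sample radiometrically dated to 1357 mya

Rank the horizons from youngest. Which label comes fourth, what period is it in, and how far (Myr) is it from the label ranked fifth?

Smaller Ma means younger, so youngest first: E 0.44 < B 14.84 < F 45.5 < D 463.1 < C 502.9 < G 1357 < A 2066.
Counting 4 along gives D (463.1 Ma); the excerpt puts that inside the Ordovician, 485.4–443.8 Ma.
Next in line is C (502.9 Ma), and 502.9 − 463.1 = 39.8 Myr.

D, in the Ordovician; 39.8 million years to C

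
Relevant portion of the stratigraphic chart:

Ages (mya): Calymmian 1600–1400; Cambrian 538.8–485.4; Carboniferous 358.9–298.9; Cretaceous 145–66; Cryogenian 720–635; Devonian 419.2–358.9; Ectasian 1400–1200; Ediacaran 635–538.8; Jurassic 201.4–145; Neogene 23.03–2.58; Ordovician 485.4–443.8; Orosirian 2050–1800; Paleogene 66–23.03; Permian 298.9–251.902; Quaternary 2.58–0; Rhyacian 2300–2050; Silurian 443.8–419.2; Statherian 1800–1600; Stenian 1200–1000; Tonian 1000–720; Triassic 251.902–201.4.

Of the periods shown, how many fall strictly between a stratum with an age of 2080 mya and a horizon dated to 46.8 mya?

17

2080 Ma sits inside the Rhyacian (2300–2050) and 46.8 Ma inside the Paleogene (66–23.03); neither of those is wholly between the two dates.
The listed periods lying completely between them are Orosirian, Statherian, Calymmian, Ectasian, Stenian, Tonian, Cryogenian, Ediacaran, Cambrian, Ordovician, Silurian, Devonian, Carboniferous, Permian, Triassic, Jurassic, Cretaceous — 17 in all.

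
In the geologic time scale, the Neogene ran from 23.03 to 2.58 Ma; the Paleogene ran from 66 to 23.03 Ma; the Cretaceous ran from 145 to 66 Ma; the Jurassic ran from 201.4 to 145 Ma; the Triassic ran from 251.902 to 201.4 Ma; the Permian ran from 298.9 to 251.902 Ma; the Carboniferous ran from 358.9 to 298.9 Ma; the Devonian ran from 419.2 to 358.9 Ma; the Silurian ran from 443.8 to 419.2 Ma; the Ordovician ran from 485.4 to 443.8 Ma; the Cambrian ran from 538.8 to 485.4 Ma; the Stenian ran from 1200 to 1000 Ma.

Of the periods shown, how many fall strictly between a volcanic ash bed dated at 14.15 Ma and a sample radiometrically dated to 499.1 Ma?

499.1 Ma sits inside the Cambrian (538.8–485.4) and 14.15 Ma inside the Neogene (23.03–2.58); neither of those is wholly between the two dates.
The listed periods lying completely between them are Ordovician, Silurian, Devonian, Carboniferous, Permian, Triassic, Jurassic, Cretaceous, Paleogene — 9 in all.

9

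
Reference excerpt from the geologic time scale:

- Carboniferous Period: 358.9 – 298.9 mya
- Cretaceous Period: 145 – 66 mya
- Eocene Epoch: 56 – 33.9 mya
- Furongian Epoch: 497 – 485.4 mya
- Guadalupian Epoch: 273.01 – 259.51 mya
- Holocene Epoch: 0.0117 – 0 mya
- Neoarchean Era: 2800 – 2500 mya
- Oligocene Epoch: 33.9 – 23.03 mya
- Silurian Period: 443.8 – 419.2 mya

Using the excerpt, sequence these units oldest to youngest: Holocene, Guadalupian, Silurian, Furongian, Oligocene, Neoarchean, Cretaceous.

Sorting by start age (descending Ma, since larger Ma = older): Neoarchean start 2800, Furongian start 497, Silurian start 443.8, Guadalupian start 273.01, Cretaceous start 145, Oligocene start 33.9, Holocene start 0.0117.

Neoarchean, Furongian, Silurian, Guadalupian, Cretaceous, Oligocene, Holocene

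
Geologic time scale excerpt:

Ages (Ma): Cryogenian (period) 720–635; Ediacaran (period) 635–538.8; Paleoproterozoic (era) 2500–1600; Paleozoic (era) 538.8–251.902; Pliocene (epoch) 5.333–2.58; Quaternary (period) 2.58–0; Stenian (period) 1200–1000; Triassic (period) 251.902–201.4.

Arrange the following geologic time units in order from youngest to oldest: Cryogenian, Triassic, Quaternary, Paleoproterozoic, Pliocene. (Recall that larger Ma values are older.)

Read off each span (Ma): Cryogenian 720–635; Triassic 251.902–201.4; Quaternary 2.58–0; Paleoproterozoic 2500–1600; Pliocene 5.333–2.58.
Larger Ma is older, so oldest→youngest is Paleoproterozoic, Cryogenian, Triassic, Pliocene, Quaternary; reverse it for youngest→oldest.

Quaternary, Pliocene, Triassic, Cryogenian, Paleoproterozoic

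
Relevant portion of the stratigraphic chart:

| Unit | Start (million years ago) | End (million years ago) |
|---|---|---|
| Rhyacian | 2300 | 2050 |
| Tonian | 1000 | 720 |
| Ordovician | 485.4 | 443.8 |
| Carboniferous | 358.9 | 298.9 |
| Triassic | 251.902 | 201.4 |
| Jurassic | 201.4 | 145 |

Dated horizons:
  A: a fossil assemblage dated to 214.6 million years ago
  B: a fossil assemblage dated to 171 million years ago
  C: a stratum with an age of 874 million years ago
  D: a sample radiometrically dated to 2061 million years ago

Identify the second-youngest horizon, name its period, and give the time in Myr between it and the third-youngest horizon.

Smaller Ma means younger, so youngest first: B 171 < A 214.6 < C 874 < D 2061.
Counting 2 along gives A (214.6 Ma); the excerpt puts that inside the Triassic, 251.902–201.4 Ma.
Next in line is C (874 Ma), and 874 − 214.6 = 659.4 Myr.

A, in the Triassic; 659.4 million years to C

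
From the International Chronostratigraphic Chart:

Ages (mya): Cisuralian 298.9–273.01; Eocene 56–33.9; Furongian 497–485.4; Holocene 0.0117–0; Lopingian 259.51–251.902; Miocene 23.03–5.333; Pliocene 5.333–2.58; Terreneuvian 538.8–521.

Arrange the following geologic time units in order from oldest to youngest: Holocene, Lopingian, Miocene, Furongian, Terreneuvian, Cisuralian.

Terreneuvian, Furongian, Cisuralian, Lopingian, Miocene, Holocene

Sorting by start age (descending Ma, since larger Ma = older): Terreneuvian began 538.8, Furongian began 497, Cisuralian began 298.9, Lopingian began 259.51, Miocene began 23.03, Holocene began 0.0117.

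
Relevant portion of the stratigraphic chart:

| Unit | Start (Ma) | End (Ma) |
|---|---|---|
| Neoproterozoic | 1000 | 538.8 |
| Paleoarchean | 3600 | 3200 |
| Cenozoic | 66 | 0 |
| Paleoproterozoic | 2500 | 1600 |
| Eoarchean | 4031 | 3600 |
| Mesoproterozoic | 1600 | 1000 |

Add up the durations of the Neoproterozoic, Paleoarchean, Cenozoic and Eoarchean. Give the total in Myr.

Duration is start − end for each: (1000 − 538.8) + (3600 − 3200) + (66 − 0) + (4031 − 3600).
That is 461.2 + 400 + 66 + 431, which totals 1358.2 million years.

1358.2 million years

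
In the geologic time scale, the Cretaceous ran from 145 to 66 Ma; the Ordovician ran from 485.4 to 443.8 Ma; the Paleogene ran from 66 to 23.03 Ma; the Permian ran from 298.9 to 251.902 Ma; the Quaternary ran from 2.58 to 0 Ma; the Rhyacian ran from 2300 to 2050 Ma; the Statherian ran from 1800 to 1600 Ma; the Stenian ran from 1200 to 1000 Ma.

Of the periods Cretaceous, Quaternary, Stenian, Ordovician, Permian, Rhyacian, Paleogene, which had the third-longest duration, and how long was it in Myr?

Cretaceous, 79 million years

Durations: Cretaceous 79; Quaternary 2.58; Stenian 200; Ordovician 41.6; Permian 46.998; Rhyacian 250; Paleogene 42.97 Myr.
Sorted longest-first: Rhyacian (250), Stenian (200), Cretaceous (79), Permian (46.998), Paleogene (42.97), Ordovician (41.6), Quaternary (2.58).
The third longest is Cretaceous at 79 Myr.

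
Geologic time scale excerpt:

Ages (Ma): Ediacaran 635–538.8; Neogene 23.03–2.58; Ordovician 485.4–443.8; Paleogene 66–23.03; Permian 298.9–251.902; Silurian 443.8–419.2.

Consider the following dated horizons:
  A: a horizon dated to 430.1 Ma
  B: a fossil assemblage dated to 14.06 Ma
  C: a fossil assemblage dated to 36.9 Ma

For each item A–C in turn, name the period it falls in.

A — Silurian; B — Neogene; C — Paleogene

Match each age against the start–end ranges in the excerpt: A = 430.1 Ma → Silurian (443.8–419.2); B = 14.06 Ma → Neogene (23.03–2.58); C = 36.9 Ma → Paleogene (66–23.03).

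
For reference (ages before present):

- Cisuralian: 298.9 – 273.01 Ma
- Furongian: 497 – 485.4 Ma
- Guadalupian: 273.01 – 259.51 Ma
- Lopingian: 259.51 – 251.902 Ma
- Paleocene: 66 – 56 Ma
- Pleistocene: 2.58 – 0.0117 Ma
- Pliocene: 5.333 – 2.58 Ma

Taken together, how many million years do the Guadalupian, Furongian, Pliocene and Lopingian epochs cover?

35.461 million years

Duration is start − end for each: (273.01 − 259.51) + (497 − 485.4) + (5.333 − 2.58) + (259.51 − 251.902).
That is 13.5 + 11.6 + 2.753 + 7.608, which totals 35.461 million years.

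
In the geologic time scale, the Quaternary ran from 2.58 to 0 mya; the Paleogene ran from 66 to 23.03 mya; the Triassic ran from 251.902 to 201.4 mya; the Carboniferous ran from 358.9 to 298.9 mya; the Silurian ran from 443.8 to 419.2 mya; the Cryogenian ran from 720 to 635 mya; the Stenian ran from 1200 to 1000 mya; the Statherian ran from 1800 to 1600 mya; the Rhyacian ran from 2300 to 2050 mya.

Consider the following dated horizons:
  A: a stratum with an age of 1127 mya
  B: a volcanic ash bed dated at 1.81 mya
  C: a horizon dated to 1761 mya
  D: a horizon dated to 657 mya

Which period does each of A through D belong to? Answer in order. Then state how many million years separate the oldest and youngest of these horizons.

A — Stenian; B — Quaternary; C — Statherian; D — Cryogenian; span 1759.19 million years

Match each age against the start–end ranges in the excerpt: A = 1127 Ma → Stenian (1200–1000); B = 1.81 Ma → Quaternary (2.58–0); C = 1761 Ma → Statherian (1800–1600); D = 657 Ma → Cryogenian (720–635).
The largest age is 1761 Ma and the smallest is 1.81 Ma; their difference is 1759.19 Myr.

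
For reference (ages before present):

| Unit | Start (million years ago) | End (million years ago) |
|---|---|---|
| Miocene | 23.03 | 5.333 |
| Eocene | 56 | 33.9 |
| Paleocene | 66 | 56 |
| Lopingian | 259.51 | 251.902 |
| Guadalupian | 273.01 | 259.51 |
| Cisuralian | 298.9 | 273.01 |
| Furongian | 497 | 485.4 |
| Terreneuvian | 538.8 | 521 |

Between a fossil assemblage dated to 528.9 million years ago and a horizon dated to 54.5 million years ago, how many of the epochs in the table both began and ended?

5

The older date is 528.9 Ma and the younger is 54.5 Ma.
Epochs with start < 528.9 and end > 54.5 Ma: Furongian (497–485.4), Cisuralian (298.9–273.01), Guadalupian (273.01–259.51), Lopingian (259.51–251.902), Paleocene (66–56).
That is 5 complete epochs.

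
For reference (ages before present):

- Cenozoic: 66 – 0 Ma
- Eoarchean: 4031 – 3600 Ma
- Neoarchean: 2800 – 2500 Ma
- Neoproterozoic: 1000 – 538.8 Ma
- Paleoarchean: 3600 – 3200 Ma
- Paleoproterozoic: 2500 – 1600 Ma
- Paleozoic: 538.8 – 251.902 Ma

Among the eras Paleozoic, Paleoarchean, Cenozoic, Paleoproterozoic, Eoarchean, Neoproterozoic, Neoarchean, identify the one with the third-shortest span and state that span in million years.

Durations: Paleozoic 286.898; Paleoarchean 400; Cenozoic 66; Paleoproterozoic 900; Eoarchean 431; Neoproterozoic 461.2; Neoarchean 300 Myr.
Sorted shortest-first: Cenozoic (66), Paleozoic (286.898), Neoarchean (300), Paleoarchean (400), Eoarchean (431), Neoproterozoic (461.2), Paleoproterozoic (900).
The third shortest is Neoarchean at 300 Myr.

Neoarchean, 300 million years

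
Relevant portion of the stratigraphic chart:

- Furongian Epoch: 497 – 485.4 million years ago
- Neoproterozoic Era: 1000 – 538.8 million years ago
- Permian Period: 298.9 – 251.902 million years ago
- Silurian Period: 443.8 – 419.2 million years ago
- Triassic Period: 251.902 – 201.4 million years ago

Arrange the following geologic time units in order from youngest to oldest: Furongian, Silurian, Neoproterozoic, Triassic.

Triassic, Silurian, Furongian, Neoproterozoic

Sorting by start age (ascending Ma, since larger Ma = older): Triassic start 251.902, Silurian start 443.8, Furongian start 497, Neoproterozoic start 1000.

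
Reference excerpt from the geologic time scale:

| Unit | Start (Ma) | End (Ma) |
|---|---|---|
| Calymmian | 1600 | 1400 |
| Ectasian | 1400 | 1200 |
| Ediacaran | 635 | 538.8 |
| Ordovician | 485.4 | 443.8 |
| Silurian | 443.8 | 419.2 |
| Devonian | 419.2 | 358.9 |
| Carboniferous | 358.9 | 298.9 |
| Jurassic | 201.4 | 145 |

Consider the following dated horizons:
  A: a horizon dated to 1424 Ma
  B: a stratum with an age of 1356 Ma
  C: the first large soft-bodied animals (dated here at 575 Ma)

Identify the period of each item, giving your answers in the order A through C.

A: 1424 Ma lies in 1600–1400 Ma, so Calymmian.
B: 1356 Ma lies in 1400–1200 Ma, so Ectasian.
C: 575 Ma lies in 635–538.8 Ma, so Ediacaran.

A — Calymmian; B — Ectasian; C — Ediacaran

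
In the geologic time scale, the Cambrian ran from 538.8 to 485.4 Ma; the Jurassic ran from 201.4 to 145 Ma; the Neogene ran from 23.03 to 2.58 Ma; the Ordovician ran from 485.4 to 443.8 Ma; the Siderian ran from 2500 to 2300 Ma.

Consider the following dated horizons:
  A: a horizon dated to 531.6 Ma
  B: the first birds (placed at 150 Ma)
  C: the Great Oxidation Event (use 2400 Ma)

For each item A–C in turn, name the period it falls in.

A: 531.6 Ma lies in 538.8–485.4 Ma, so Cambrian.
B: 150 Ma lies in 201.4–145 Ma, so Jurassic.
C: 2400 Ma lies in 2500–2300 Ma, so Siderian.

A — Cambrian; B — Jurassic; C — Siderian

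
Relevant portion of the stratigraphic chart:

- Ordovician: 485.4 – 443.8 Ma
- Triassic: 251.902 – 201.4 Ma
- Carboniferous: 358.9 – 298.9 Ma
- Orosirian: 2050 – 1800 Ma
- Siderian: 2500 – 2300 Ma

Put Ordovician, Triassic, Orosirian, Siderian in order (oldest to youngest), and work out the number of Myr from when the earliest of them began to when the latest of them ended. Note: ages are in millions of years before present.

Start ages (Ma): Siderian 2500, Orosirian 2050, Ordovician 485.4, Triassic 251.902.
Ordered oldest to youngest: Siderian, Orosirian, Ordovician, Triassic.
Span = 2500 − 201.4 = 2298.6 Myr.

Siderian, Orosirian, Ordovician, Triassic; total span 2298.6 Myr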